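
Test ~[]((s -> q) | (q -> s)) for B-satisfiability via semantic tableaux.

No, unsatisfiable

1. ~[]((s -> q) | (q -> s)), w0
2. ~((s -> q) | (q -> s)), w1
3. ~(s -> q), w1
4. ~(q -> s), w1
5. s, w1
6. ~q, w1
7. q, w1
8. ~s, w1
Accessibility: w0Rw0, w0Rw1, w1Rw0, w1Rw1
Branch closes: q and ~q both at w1.
Every branch closes; the branch above is one of them.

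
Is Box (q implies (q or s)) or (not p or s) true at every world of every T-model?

Yes, valid

Tableau for the negation not (Box (q implies (q or s)) or (not p or s)):
1. not (Box (q implies (q or s)) or (not p or s)), u
2. not Box (q implies (q or s)), u   [neg-or-rule on 1]
3. not (not p or s), u   [neg-or-rule on 1]
4. p, u   [neg-or-rule on 3]
5. not s, u   [neg-or-rule on 3]
6. not (q implies (q or s)), v   [neg-Box-rule on 2: fresh world v, uRv]
7. q, v   [neg-implies-rule on 6]
8. not (q or s), v   [neg-implies-rule on 6]
9. not q, v   [neg-or-rule on 8]
10. not s, v   [neg-or-rule on 8]
Accessibility: uRu, uRv, vRv
Branch closes: q and not q both at v.
Every branch of the negation's tableau closes; the branch above is one of them.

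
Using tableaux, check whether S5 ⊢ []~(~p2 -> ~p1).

Not valid

Tableau for the negation ~[]~(~p2 -> ~p1):
1. ~[]~(~p2 -> ~p1), w0
2. ~p2 -> ~p1, w1
3. ~p1, w1
Accessibility: w0Rw0, w0Rw1, w1Rw0, w1Rw1
The negation has an open branch (countermodel exists).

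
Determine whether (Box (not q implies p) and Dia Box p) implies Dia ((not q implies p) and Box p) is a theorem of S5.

Tableau for the negation not ((Box (not q implies p) and Dia Box p) implies Dia ((not q implies p) and Box p)):
1. not ((Box (not q implies p) and Dia Box p) implies Dia ((not q implies p) and Box p)), u
2. Box (not q implies p) and Dia Box p, u
3. not Dia ((not q implies p) and Box p), u
4. Box (not q implies p), u
5. Dia Box p, u
6. not ((not q implies p) and Box p), u
7. not q implies p, u
8. not Box p, u
9. q, u
10. Box p, v
11. not ((not q implies p) and Box p), v
12. not q implies p, v
13. p, u
14. p, v
15. not Box p, v
16. not p, w
17. not ((not q implies p) and Box p), w
18. not q implies p, w
19. p, w
Accessibility: uRu, uRv, uRw, vRu, vRv, vRw, wRu, wRv, wRw
Branch closes: p and not p both at w.
Every branch of the negation's tableau closes; the branch above is one of them.

Yes, valid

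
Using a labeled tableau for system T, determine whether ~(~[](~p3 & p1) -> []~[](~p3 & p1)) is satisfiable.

Satisfiable (open branch found)

1. ~(~[](~p3 & p1) -> []~[](~p3 & p1)), w0
2. ~[](~p3 & p1), w0
3. ~[]~[](~p3 & p1), w0
4. ~(~p3 & p1), w1
5. ~p1, w1
6. [](~p3 & p1), w2
7. ~p3 & p1, w2
8. ~p3, w2
9. p1, w2
Accessibility: w0Rw0, w0Rw1, w0Rw2, w1Rw1, w2Rw2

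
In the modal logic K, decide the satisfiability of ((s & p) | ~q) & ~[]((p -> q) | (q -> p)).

Unsatisfiable (every branch closes)

1. ((s & p) | ~q) & ~[]((p -> q) | (q -> p)), u
2. (s & p) | ~q, u
3. ~[]((p -> q) | (q -> p)), u
4. s & p, u
5. s, u
6. p, u
7. ~((p -> q) | (q -> p)), v
8. ~(p -> q), v
9. ~(q -> p), v
10. p, v
11. ~q, v
12. q, v
13. ~p, v
Accessibility: uRv
Branch closes: q and ~q both at v.
(One branch shown.) All branches close.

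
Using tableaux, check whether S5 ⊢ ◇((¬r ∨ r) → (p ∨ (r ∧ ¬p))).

Not valid

Tableau for the negation ¬◇((¬r ∨ r) → (p ∨ (r ∧ ¬p))):
1. ¬◇((¬r ∨ r) → (p ∨ (r ∧ ¬p))), u
2. ¬((¬r ∨ r) → (p ∨ (r ∧ ¬p))), u
3. ¬r ∨ r, u
4. ¬(p ∨ (r ∧ ¬p)), u
5. ¬p, u
6. ¬(r ∧ ¬p), u
7. ¬r, u
Accessibility: uRu
The negation has an open branch (countermodel exists).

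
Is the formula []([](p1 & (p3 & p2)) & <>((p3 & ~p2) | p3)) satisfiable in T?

1. []([](p1 & (p3 & p2)) & <>((p3 & ~p2) | p3)), w0
2. [](p1 & (p3 & p2)) & <>((p3 & ~p2) | p3), w0
3. [](p1 & (p3 & p2)), w0
4. <>((p3 & ~p2) | p3), w0
5. p1 & (p3 & p2), w0
6. p1, w0
7. p3 & p2, w0
8. p3, w0
9. p2, w0
10. (p3 & ~p2) | p3, w1
11. [](p1 & (p3 & p2)) & <>((p3 & ~p2) | p3), w1
12. [](p1 & (p3 & p2)), w1
13. <>((p3 & ~p2) | p3), w1
14. p1 & (p3 & p2), w1
15. p1, w1
16. p3 & p2, w1
17. p3, w1
18. p2, w1
19. (p3 & ~p2) | p3, w2
20. p1 & (p3 & p2), w2
21. p1, w2
22. p3 & p2, w2
23. p3, w2
24. p2, w2
Accessibility: w0Rw0, w0Rw1, w1Rw1, w1Rw2, w2Rw2

Satisfiable (open branch found)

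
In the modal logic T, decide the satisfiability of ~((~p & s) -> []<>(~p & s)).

Satisfiable

1. ~((~p & s) -> []<>(~p & s)), 0
2. ~p & s, 0
3. ~[]<>(~p & s), 0
4. ~p, 0
5. s, 0
6. ~<>(~p & s), 1
7. ~(~p & s), 1
8. ~s, 1
Accessibility: 0R0, 0R1, 1R1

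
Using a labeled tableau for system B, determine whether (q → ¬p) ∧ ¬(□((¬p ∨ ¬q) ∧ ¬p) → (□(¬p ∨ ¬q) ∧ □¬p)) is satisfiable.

No, unsatisfiable

1. (q → ¬p) ∧ ¬(□((¬p ∨ ¬q) ∧ ¬p) → (□(¬p ∨ ¬q) ∧ □¬p)), w0
2. q → ¬p, w0
3. ¬(□((¬p ∨ ¬q) ∧ ¬p) → (□(¬p ∨ ¬q) ∧ □¬p)), w0
4. □((¬p ∨ ¬q) ∧ ¬p), w0
5. ¬(□(¬p ∨ ¬q) ∧ □¬p), w0
6. (¬p ∨ ¬q) ∧ ¬p, w0
7. ¬p ∨ ¬q, w0
8. ¬p, w0
9. ¬□(¬p ∨ ¬q), w0
10. ¬q, w0
11. ¬(¬p ∨ ¬q), w1
12. p, w1
13. q, w1
14. (¬p ∨ ¬q) ∧ ¬p, w1
15. ¬p ∨ ¬q, w1
16. ¬p, w1
Accessibility: w0Rw0, w0Rw1, w1Rw0, w1Rw1
Branch closes: p and ¬p both at w1.
Every branch closes; the branch above is one of them.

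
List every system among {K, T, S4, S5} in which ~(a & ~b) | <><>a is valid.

T, S4, S5

K-tableau for the negation ~(~(a & ~b) | <><>a):
1. ~(~(a & ~b) | <><>a), u
2. a & ~b, u
3. ~<><>a, u
4. a, u
5. ~b, u
Complete open branch: countermodel on a K-frame, so not valid in K.
T-tableau for the negation ~(~(a & ~b) | <><>a):
1. ~(~(a & ~b) | <><>a), u
2. a & ~b, u
3. ~<><>a, u
4. a, u
5. ~b, u
6. ~<>a, u
7. ~a, u
Accessibility: uRu
Branch closes: a and ~a both at u.
Every branch closes (one shown): valid in T, hence also in S4, S5 (every theorem of T is a theorem of S4 and S5).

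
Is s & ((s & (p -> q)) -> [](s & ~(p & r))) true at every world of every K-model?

Tableau for the negation ~(s & ((s & (p -> q)) -> [](s & ~(p & r)))):
1. ~(s & ((s & (p -> q)) -> [](s & ~(p & r)))), w0
2. ~((s & (p -> q)) -> [](s & ~(p & r))), w0
3. s & (p -> q), w0
4. ~[](s & ~(p & r)), w0
5. s, w0
6. p -> q, w0
7. q, w0
8. ~(s & ~(p & r)), w1
9. p & r, w1
10. p, w1
11. r, w1
Accessibility: w0Rw1
The negation has an open branch (countermodel exists).

Invalid (countermodel exists)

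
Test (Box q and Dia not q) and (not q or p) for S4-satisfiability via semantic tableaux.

No, unsatisfiable

1. (Box q and Dia not q) and (not q or p), u
2. Box q and Dia not q, u
3. not q or p, u
4. Box q, u
5. Dia not q, u
6. q, u
7. p, u
8. not q, v
9. q, v
Accessibility: uRu, uRv, vRv
Branch closes: q and not q both at v.
Every branch closes; the branch above is one of them.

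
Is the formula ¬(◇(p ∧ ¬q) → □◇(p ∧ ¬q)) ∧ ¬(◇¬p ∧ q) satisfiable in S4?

1. ¬(◇(p ∧ ¬q) → □◇(p ∧ ¬q)) ∧ ¬(◇¬p ∧ q), u
2. ¬(◇(p ∧ ¬q) → □◇(p ∧ ¬q)), u
3. ¬(◇¬p ∧ q), u
4. ◇(p ∧ ¬q), u
5. ¬□◇(p ∧ ¬q), u
6. ¬q, u
7. p ∧ ¬q, v
8. p, v
9. ¬q, v
10. ¬◇(p ∧ ¬q), w
11. ¬(p ∧ ¬q), w
12. q, w
Accessibility: uRu, uRv, uRw, vRv, wRw

Satisfiable (open branch found)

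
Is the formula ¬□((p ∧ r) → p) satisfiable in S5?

Unsatisfiable (every branch closes)

1. ¬□((p ∧ r) → p), w0
2. ¬((p ∧ r) → p), w1   [¬□-rule on 1: fresh world w1, w0Rw1]
3. p ∧ r, w1   [¬→-rule on 2]
4. ¬p, w1   [¬→-rule on 2]
5. p, w1   [∧-rule on 3]
6. r, w1   [∧-rule on 3]
Accessibility: w0Rw0, w0Rw1, w1Rw0, w1Rw1
Branch closes: p and ¬p both at w1.
All branches of the tableau close; one closing branch shown above.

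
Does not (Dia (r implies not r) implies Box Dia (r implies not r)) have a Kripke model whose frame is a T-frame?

1. not (Dia (r implies not r) implies Box Dia (r implies not r)), w0
2. Dia (r implies not r), w0
3. not Box Dia (r implies not r), w0
4. r implies not r, w1
5. not r, w1
6. not Dia (r implies not r), w2
7. not (r implies not r), w2
8. r, w2
Accessibility: w0Rw0, w0Rw1, w0Rw2, w1Rw1, w2Rw2

Yes, satisfiable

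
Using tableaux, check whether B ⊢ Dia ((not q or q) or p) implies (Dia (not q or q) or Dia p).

Tableau for the negation not (Dia ((not q or q) or p) implies (Dia (not q or q) or Dia p)):
1. not (Dia ((not q or q) or p) implies (Dia (not q or q) or Dia p)), 0
2. Dia ((not q or q) or p), 0
3. not (Dia (not q or q) or Dia p), 0
4. not Dia (not q or q), 0
5. not Dia p, 0
6. not (not q or q), 0
7. q, 0
8. not q, 0
Accessibility: 0R0
Branch closes: q and not q both at 0.
Every branch of the negation's tableau closes; the branch above is one of them.

Valid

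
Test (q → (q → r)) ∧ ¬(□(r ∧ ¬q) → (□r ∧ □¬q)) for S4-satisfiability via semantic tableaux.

Unsatisfiable

1. (q → (q → r)) ∧ ¬(□(r ∧ ¬q) → (□r ∧ □¬q)), u
2. q → (q → r), u
3. ¬(□(r ∧ ¬q) → (□r ∧ □¬q)), u
4. □(r ∧ ¬q), u
5. ¬(□r ∧ □¬q), u
6. r ∧ ¬q, u
7. r, u
8. ¬q, u
9. q → r, u
10. ¬□¬q, u
11. q, v
12. r ∧ ¬q, v
13. r, v
14. ¬q, v
Accessibility: uRu, uRv, vRv
Branch closes: q and ¬q both at v.
All branches of the tableau close; one closing branch shown above.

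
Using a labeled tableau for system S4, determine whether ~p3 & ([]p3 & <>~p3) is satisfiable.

1. ~p3 & ([]p3 & <>~p3), u
2. ~p3, u
3. []p3 & <>~p3, u
4. []p3, u
5. <>~p3, u
6. p3, u
Accessibility: uRu
Branch closes: p3 and ~p3 both at u.
All branches of the tableau close; one closing branch shown above.

Unsatisfiable (every branch closes)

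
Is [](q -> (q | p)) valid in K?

Valid in K

Tableau for the negation ~[](q -> (q | p)):
1. ~[](q -> (q | p)), 0
2. ~(q -> (q | p)), 1
3. q, 1
4. ~(q | p), 1
5. ~q, 1
6. ~p, 1
Accessibility: 0R1
Branch closes: q and ~q both at 1.
Every branch of the negation's tableau closes; the branch above is one of them.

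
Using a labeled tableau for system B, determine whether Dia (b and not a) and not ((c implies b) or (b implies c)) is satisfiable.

Unsatisfiable (every branch closes)

1. Dia (b and not a) and not ((c implies b) or (b implies c)), w0
2. Dia (b and not a), w0
3. not ((c implies b) or (b implies c)), w0
4. not (c implies b), w0
5. not (b implies c), w0
6. c, w0
7. not b, w0
8. b, w0
9. not c, w0
Accessibility: w0Rw0
Branch closes: b and not b both at w0.
(One branch shown.) All branches close.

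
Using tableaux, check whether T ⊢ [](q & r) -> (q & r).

Valid in T

Tableau for the negation ~([](q & r) -> (q & r)):
1. ~([](q & r) -> (q & r)), w0
2. [](q & r), w0
3. ~(q & r), w0
4. q & r, w0
5. q, w0
6. r, w0
7. ~r, w0
Accessibility: w0Rw0
Branch closes: r and ~r both at w0.
All branches of the negation close; one closing branch shown above.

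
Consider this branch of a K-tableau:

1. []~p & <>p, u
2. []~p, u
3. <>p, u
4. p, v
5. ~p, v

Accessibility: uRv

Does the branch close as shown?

Both p and ~p appear at v.

Closed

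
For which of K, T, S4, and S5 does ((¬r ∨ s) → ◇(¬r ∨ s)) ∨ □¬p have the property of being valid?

T, S4, S5

K-tableau for the negation ¬(((¬r ∨ s) → ◇(¬r ∨ s)) ∨ □¬p):
1. ¬(((¬r ∨ s) → ◇(¬r ∨ s)) ∨ □¬p), w0
2. ¬((¬r ∨ s) → ◇(¬r ∨ s)), w0
3. ¬□¬p, w0
4. ¬r ∨ s, w0
5. ¬◇(¬r ∨ s), w0
6. s, w0
7. p, w1
8. ¬(¬r ∨ s), w1
9. r, w1
10. ¬s, w1
Accessibility: w0Rw1
Complete open branch: countermodel on a K-frame, so not valid in K.
T-tableau for the negation ¬(((¬r ∨ s) → ◇(¬r ∨ s)) ∨ □¬p):
1. ¬(((¬r ∨ s) → ◇(¬r ∨ s)) ∨ □¬p), w0
2. ¬((¬r ∨ s) → ◇(¬r ∨ s)), w0
3. ¬□¬p, w0
4. ¬r ∨ s, w0
5. ¬◇(¬r ∨ s), w0
6. ¬(¬r ∨ s), w0
7. r, w0
8. ¬s, w0
9. s, w0
Accessibility: w0Rw0
Branch closes: s and ¬s both at w0.
Every branch closes (one shown): valid in T, hence also in S4, S5 (every theorem of T is a theorem of S4 and S5).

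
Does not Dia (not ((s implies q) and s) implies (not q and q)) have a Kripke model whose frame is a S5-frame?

Satisfiable

1. not Dia (not ((s implies q) and s) implies (not q and q)), 0
2. not (not ((s implies q) and s) implies (not q and q)), 0
3. not ((s implies q) and s), 0
4. not (not q and q), 0
5. not s, 0
6. not q, 0
Accessibility: 0R0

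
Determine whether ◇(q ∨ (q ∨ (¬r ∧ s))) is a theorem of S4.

Tableau for the negation ¬◇(q ∨ (q ∨ (¬r ∧ s))):
1. ¬◇(q ∨ (q ∨ (¬r ∧ s))), u
2. ¬(q ∨ (q ∨ (¬r ∧ s))), u
3. ¬q, u
4. ¬(q ∨ (¬r ∧ s)), u
5. ¬(¬r ∧ s), u
6. ¬s, u
Accessibility: uRu
The negation has an open branch (countermodel exists).

Invalid (countermodel exists)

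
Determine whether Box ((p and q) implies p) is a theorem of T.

Yes, valid

Tableau for the negation not Box ((p and q) implies p):
1. not Box ((p and q) implies p), w0
2. not ((p and q) implies p), w1   [neg-Box-rule on 1: fresh world w1, w0Rw1]
3. p and q, w1   [neg-implies-rule on 2]
4. not p, w1   [neg-implies-rule on 2]
5. p, w1   [and-rule on 3]
6. q, w1   [and-rule on 3]
Accessibility: w0Rw0, w0Rw1, w1Rw1
Branch closes: p and not p both at w1.
Every branch of the negation's tableau closes; the branch above is one of them.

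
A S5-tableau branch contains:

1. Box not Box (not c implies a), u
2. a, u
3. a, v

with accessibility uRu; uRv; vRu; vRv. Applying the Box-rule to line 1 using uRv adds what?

not Box (not c implies a), v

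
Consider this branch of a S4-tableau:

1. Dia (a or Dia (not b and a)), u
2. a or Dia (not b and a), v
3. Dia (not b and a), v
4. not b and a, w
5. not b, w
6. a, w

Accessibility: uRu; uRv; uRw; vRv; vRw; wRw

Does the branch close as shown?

Not closed

There is no literal clash: for every atom and world, at most one sign appears.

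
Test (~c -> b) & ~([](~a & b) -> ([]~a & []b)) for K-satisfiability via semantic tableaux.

1. (~c -> b) & ~([](~a & b) -> ([]~a & []b)), w0
2. ~c -> b, w0
3. ~([](~a & b) -> ([]~a & []b)), w0
4. [](~a & b), w0
5. ~([]~a & []b), w0
6. b, w0
7. ~[]b, w0
8. ~b, w1
9. ~a & b, w1
10. ~a, w1
11. b, w1
Accessibility: w0Rw1
Branch closes: b and ~b both at w1.
All branches of the tableau close; one closing branch shown above.

No, unsatisfiable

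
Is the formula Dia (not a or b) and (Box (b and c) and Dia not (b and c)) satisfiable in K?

1. Dia (not a or b) and (Box (b and c) and Dia not (b and c)), w0
2. Dia (not a or b), w0
3. Box (b and c) and Dia not (b and c), w0
4. Box (b and c), w0
5. Dia not (b and c), w0
6. not a or b, w1
7. b and c, w1
8. b, w1
9. c, w1
10. not (b and c), w2
11. b and c, w2
12. b, w2
13. c, w2
14. not c, w2
Accessibility: w0Rw1, w0Rw2
Branch closes: c and not c both at w2.
All branches of the tableau close; one closing branch shown above.

Unsatisfiable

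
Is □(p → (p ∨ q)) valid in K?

Tableau for the negation ¬□(p → (p ∨ q)):
1. ¬□(p → (p ∨ q)), w0
2. ¬(p → (p ∨ q)), w1   [¬□-rule on 1: fresh world w1, w0Rw1]
3. p, w1   [¬→-rule on 2]
4. ¬(p ∨ q), w1   [¬→-rule on 2]
5. ¬p, w1   [¬∨-rule on 4]
6. ¬q, w1   [¬∨-rule on 4]
Accessibility: w0Rw1
Branch closes: p and ¬p both at w1.
All branches of the negation close; one closing branch shown above.

Yes, valid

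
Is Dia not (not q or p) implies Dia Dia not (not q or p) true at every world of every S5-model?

Tableau for the negation not (Dia not (not q or p) implies Dia Dia not (not q or p)):
1. not (Dia not (not q or p) implies Dia Dia not (not q or p)), u
2. Dia not (not q or p), u
3. not Dia Dia not (not q or p), u
4. not Dia not (not q or p), u
5. not q or p, u
6. p, u
7. not (not q or p), v
8. q, v
9. not p, v
10. not Dia not (not q or p), v
11. not q or p, v
12. p, v
Accessibility: uRu, uRv, vRu, vRv
Branch closes: p and not p both at v.
Every branch of the negation's tableau closes; the branch above is one of them.

Valid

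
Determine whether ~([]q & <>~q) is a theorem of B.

Valid in B

Tableau for the negation []q & <>~q:
1. []q & <>~q, u
2. []q, u
3. <>~q, u
4. q, u
5. ~q, v
6. q, v
Accessibility: uRu, uRv, vRu, vRv
Branch closes: q and ~q both at v.
All branches of the negation close; one closing branch shown above.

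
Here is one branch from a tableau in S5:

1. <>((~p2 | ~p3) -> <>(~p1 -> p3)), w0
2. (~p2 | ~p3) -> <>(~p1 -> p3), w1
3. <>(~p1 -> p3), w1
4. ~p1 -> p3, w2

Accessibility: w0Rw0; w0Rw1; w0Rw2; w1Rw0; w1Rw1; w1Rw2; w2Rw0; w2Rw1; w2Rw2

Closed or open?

There is no literal clash: for every atom and world, at most one sign appears.

Open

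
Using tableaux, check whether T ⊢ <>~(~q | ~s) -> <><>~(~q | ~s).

Yes, valid

Tableau for the negation ~(<>~(~q | ~s) -> <><>~(~q | ~s)):
1. ~(<>~(~q | ~s) -> <><>~(~q | ~s)), u
2. <>~(~q | ~s), u
3. ~<><>~(~q | ~s), u
4. ~<>~(~q | ~s), u
5. ~q | ~s, u
6. ~s, u
7. ~(~q | ~s), v
8. q, v
9. s, v
10. ~<>~(~q | ~s), v
11. ~q | ~s, v
12. ~s, v
Accessibility: uRu, uRv, vRv
Branch closes: s and ~s both at v.
Every branch of the negation's tableau closes; the branch above is one of them.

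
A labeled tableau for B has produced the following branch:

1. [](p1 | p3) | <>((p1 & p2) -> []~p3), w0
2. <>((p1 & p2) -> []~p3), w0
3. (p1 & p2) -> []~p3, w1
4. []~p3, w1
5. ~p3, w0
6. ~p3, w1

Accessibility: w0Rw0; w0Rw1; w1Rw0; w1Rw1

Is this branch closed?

No, open

No atom appears with both signs at the same world.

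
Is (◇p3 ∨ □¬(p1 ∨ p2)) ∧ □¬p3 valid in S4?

Tableau for the negation ¬((◇p3 ∨ □¬(p1 ∨ p2)) ∧ □¬p3):
1. ¬((◇p3 ∨ □¬(p1 ∨ p2)) ∧ □¬p3), w0
2. ¬□¬p3, w0   [¬∧-rule on 1 (branches; this branch)]
3. p3, w1   [¬□-rule on 2: fresh world w1, w0Rw1]
Accessibility: w0Rw0, w0Rw1, w1Rw1
The negation has an open branch (countermodel exists).

Invalid (countermodel exists)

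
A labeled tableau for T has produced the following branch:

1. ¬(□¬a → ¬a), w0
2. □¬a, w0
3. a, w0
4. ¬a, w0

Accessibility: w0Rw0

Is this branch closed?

Closed

Both a and ¬a appear at w0.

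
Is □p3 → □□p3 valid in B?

No, not valid

Tableau for the negation ¬(□p3 → □□p3):
1. ¬(□p3 → □□p3), u
2. □p3, u
3. ¬□□p3, u
4. p3, u
5. ¬□p3, v
6. p3, v
7. ¬p3, w
Accessibility: uRu, uRv, vRu, vRv, vRw, wRv, wRw
The negation has an open branch (countermodel exists).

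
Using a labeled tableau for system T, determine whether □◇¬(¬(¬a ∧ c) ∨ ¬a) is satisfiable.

1. □◇¬(¬(¬a ∧ c) ∨ ¬a), 0
2. ◇¬(¬(¬a ∧ c) ∨ ¬a), 0   [□-rule on 1 via 0R0]
3. ¬(¬(¬a ∧ c) ∨ ¬a), 1   [◇-rule on 2: fresh world 1, 0R1]
4. ¬a ∧ c, 1   [¬∨-rule on 3]
5. a, 1   [¬∨-rule on 3]
6. ¬a, 1   [∧-rule on 4]
7. c, 1   [∧-rule on 4]
Accessibility: 0R0, 0R1, 1R1
Branch closes: a and ¬a both at 1.
(One branch shown.) All branches close.

No, unsatisfiable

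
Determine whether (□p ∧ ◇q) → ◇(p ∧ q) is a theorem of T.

Tableau for the negation ¬((□p ∧ ◇q) → ◇(p ∧ q)):
1. ¬((□p ∧ ◇q) → ◇(p ∧ q)), u
2. □p ∧ ◇q, u
3. ¬◇(p ∧ q), u
4. □p, u
5. ◇q, u
6. ¬(p ∧ q), u
7. p, u
8. ¬q, u
9. q, v
10. ¬(p ∧ q), v
11. p, v
12. ¬q, v
Accessibility: uRu, uRv, vRv
Branch closes: q and ¬q both at v.
All branches of the negation close; one closing branch shown above.

Yes, valid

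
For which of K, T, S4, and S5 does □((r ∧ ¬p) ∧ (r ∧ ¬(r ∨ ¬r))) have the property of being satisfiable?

K

K-tableau for the formula:
1. □((r ∧ ¬p) ∧ (r ∧ ¬(r ∨ ¬r))), w0
Complete open branch: satisfiable in K.
T-tableau for the formula:
1. □((r ∧ ¬p) ∧ (r ∧ ¬(r ∨ ¬r))), w0
2. (r ∧ ¬p) ∧ (r ∧ ¬(r ∨ ¬r)), w0
3. r ∧ ¬p, w0
4. r ∧ ¬(r ∨ ¬r), w0
5. r, w0
6. ¬p, w0
7. ¬(r ∨ ¬r), w0
8. ¬r, w0
Accessibility: w0Rw0
Branch closes: r and ¬r both at w0.
Every branch closes (one shown): unsatisfiable in T, hence also in S4, S5 (every S4/S5-frame is a T-frame).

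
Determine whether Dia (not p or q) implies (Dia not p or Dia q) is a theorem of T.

Tableau for the negation not (Dia (not p or q) implies (Dia not p or Dia q)):
1. not (Dia (not p or q) implies (Dia not p or Dia q)), u
2. Dia (not p or q), u
3. not (Dia not p or Dia q), u
4. not Dia not p, u
5. not Dia q, u
6. p, u
7. not q, u
8. not p or q, v
9. p, v
10. not q, v
11. q, v
Accessibility: uRu, uRv, vRv
Branch closes: q and not q both at v.
All branches of the negation close; one closing branch shown above.

Yes, valid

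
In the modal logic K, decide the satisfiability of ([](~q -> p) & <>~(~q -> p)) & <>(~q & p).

1. ([](~q -> p) & <>~(~q -> p)) & <>(~q & p), 0
2. [](~q -> p) & <>~(~q -> p), 0
3. <>(~q & p), 0
4. [](~q -> p), 0
5. <>~(~q -> p), 0
6. ~q & p, 1
7. ~q, 1
8. p, 1
9. ~q -> p, 1
10. ~(~q -> p), 2
11. ~q, 2
12. ~p, 2
13. ~q -> p, 2
14. p, 2
Accessibility: 0R1, 0R2
Branch closes: p and ~p both at 2.
(One branch shown.) All branches close.

Unsatisfiable (every branch closes)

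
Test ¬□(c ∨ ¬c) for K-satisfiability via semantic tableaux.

Unsatisfiable

1. ¬□(c ∨ ¬c), w0
2. ¬(c ∨ ¬c), w1
3. ¬c, w1
4. c, w1
Accessibility: w0Rw1
Branch closes: c and ¬c both at w1.
Every branch closes; the branch above is one of them.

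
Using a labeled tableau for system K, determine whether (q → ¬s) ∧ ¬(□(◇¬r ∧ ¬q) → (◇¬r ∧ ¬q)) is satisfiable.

Satisfiable

1. (q → ¬s) ∧ ¬(□(◇¬r ∧ ¬q) → (◇¬r ∧ ¬q)), u
2. q → ¬s, u
3. ¬(□(◇¬r ∧ ¬q) → (◇¬r ∧ ¬q)), u
4. □(◇¬r ∧ ¬q), u
5. ¬(◇¬r ∧ ¬q), u
6. ¬s, u
7. q, u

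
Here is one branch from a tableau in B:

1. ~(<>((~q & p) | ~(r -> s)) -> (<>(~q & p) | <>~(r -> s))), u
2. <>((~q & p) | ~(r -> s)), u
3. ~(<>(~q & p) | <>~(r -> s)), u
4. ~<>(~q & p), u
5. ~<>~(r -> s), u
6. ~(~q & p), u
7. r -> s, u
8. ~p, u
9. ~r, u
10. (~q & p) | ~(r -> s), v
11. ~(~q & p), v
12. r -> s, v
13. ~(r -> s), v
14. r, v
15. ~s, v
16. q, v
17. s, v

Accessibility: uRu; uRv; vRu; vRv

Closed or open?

Both s and ~s appear at v.

Yes, closed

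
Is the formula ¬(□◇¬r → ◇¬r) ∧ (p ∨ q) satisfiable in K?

Satisfiable

1. ¬(□◇¬r → ◇¬r) ∧ (p ∨ q), u
2. ¬(□◇¬r → ◇¬r), u
3. p ∨ q, u
4. □◇¬r, u
5. ¬◇¬r, u
6. q, u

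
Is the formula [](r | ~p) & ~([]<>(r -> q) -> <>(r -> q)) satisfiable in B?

Unsatisfiable (every branch closes)

1. [](r | ~p) & ~([]<>(r -> q) -> <>(r -> q)), 0
2. [](r | ~p), 0   [&-rule on 1]
3. ~([]<>(r -> q) -> <>(r -> q)), 0   [&-rule on 1]
4. []<>(r -> q), 0   [~->-rule on 3]
5. ~<>(r -> q), 0   [~->-rule on 3]
6. r | ~p, 0   [[]-rule on 2 via 0R0]
7. <>(r -> q), 0   [[]-rule on 4 via 0R0]
8. ~(r -> q), 0   [~<>-rule on 5 via 0R0]
9. r, 0   [~->-rule on 8]
10. ~q, 0   [~->-rule on 8]
11. ~p, 0   [|-rule on 6 (branches; this branch)]
12. r -> q, 1   [<>-rule on 7: fresh world 1, 0R1]
13. r | ~p, 1   [[]-rule on 2 via 0R1]
14. <>(r -> q), 1   [[]-rule on 4 via 0R1]
15. ~(r -> q), 1   [~<>-rule on 5 via 0R1]
16. r, 1   [~->-rule on 15]
17. ~q, 1   [~->-rule on 15]
18. q, 1   [->-rule on 12 (branches; this branch)]
Accessibility: 0R0, 0R1, 1R0, 1R1
Branch closes: q and ~q both at 1.
All branches of the tableau close; one closing branch shown above.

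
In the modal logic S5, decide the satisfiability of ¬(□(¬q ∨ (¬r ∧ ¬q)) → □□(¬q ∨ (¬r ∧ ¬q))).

1. ¬(□(¬q ∨ (¬r ∧ ¬q)) → □□(¬q ∨ (¬r ∧ ¬q))), u
2. □(¬q ∨ (¬r ∧ ¬q)), u
3. ¬□□(¬q ∨ (¬r ∧ ¬q)), u
4. ¬q ∨ (¬r ∧ ¬q), u
5. ¬r ∧ ¬q, u
6. ¬r, u
7. ¬q, u
8. ¬□(¬q ∨ (¬r ∧ ¬q)), v
9. ¬q ∨ (¬r ∧ ¬q), v
10. ¬r ∧ ¬q, v
11. ¬r, v
12. ¬q, v
13. ¬(¬q ∨ (¬r ∧ ¬q)), w
14. q, w
15. ¬(¬r ∧ ¬q), w
16. ¬q ∨ (¬r ∧ ¬q), w
17. ¬r ∧ ¬q, w
18. ¬r, w
19. ¬q, w
Accessibility: uRu, uRv, uRw, vRu, vRv, vRw, wRu, wRv, wRw
Branch closes: q and ¬q both at w.
All branches of the tableau close; one closing branch shown above.

Unsatisfiable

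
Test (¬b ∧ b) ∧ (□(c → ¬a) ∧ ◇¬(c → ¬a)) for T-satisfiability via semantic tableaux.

Unsatisfiable (every branch closes)

1. (¬b ∧ b) ∧ (□(c → ¬a) ∧ ◇¬(c → ¬a)), u
2. ¬b ∧ b, u
3. □(c → ¬a) ∧ ◇¬(c → ¬a), u
4. ¬b, u
5. b, u
Accessibility: uRu
Branch closes: b and ¬b both at u.
All branches of the tableau close; one closing branch shown above.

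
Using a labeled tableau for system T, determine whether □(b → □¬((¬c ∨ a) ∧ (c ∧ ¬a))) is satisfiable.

1. □(b → □¬((¬c ∨ a) ∧ (c ∧ ¬a))), w0
2. b → □¬((¬c ∨ a) ∧ (c ∧ ¬a)), w0
3. □¬((¬c ∨ a) ∧ (c ∧ ¬a)), w0
4. ¬((¬c ∨ a) ∧ (c ∧ ¬a)), w0
5. ¬(c ∧ ¬a), w0
6. a, w0
Accessibility: w0Rw0

Yes, satisfiable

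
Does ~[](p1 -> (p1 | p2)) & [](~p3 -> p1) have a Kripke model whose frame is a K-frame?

1. ~[](p1 -> (p1 | p2)) & [](~p3 -> p1), w0
2. ~[](p1 -> (p1 | p2)), w0
3. [](~p3 -> p1), w0
4. ~(p1 -> (p1 | p2)), w1
5. p1, w1
6. ~(p1 | p2), w1
7. ~p1, w1
8. ~p2, w1
Accessibility: w0Rw1
Branch closes: p1 and ~p1 both at w1.
Every branch closes; the branch above is one of them.

Unsatisfiable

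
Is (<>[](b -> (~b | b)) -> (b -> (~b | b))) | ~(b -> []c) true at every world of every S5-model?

Valid

Tableau for the negation ~((<>[](b -> (~b | b)) -> (b -> (~b | b))) | ~(b -> []c)):
1. ~((<>[](b -> (~b | b)) -> (b -> (~b | b))) | ~(b -> []c)), w0
2. ~(<>[](b -> (~b | b)) -> (b -> (~b | b))), w0
3. b -> []c, w0
4. <>[](b -> (~b | b)), w0
5. ~(b -> (~b | b)), w0
6. b, w0
7. ~(~b | b), w0
8. ~b, w0
Accessibility: w0Rw0
Branch closes: b and ~b both at w0.
All branches of the negation close; one closing branch shown above.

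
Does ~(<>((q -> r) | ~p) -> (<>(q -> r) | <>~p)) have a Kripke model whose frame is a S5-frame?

Unsatisfiable

1. ~(<>((q -> r) | ~p) -> (<>(q -> r) | <>~p)), w0
2. <>((q -> r) | ~p), w0
3. ~(<>(q -> r) | <>~p), w0
4. ~<>(q -> r), w0
5. ~<>~p, w0
6. ~(q -> r), w0
7. q, w0
8. ~r, w0
9. p, w0
10. (q -> r) | ~p, w1
11. ~(q -> r), w1
12. q, w1
13. ~r, w1
14. p, w1
15. q -> r, w1
16. r, w1
Accessibility: w0Rw0, w0Rw1, w1Rw0, w1Rw1
Branch closes: r and ~r both at w1.
(One branch shown.) All branches close.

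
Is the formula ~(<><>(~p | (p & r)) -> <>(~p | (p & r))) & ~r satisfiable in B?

Yes, satisfiable

1. ~(<><>(~p | (p & r)) -> <>(~p | (p & r))) & ~r, u
2. ~(<><>(~p | (p & r)) -> <>(~p | (p & r))), u
3. ~r, u
4. <><>(~p | (p & r)), u
5. ~<>(~p | (p & r)), u
6. ~(~p | (p & r)), u
7. p, u
8. ~(p & r), u
9. <>(~p | (p & r)), v
10. ~(~p | (p & r)), v
11. p, v
12. ~(p & r), v
13. ~r, v
14. ~p | (p & r), w
15. p & r, w
16. p, w
17. r, w
Accessibility: uRu, uRv, vRu, vRv, vRw, wRv, wRw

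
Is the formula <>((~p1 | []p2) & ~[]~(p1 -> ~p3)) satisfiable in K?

Satisfiable

1. <>((~p1 | []p2) & ~[]~(p1 -> ~p3)), 0
2. (~p1 | []p2) & ~[]~(p1 -> ~p3), 1   [<>-rule on 1: fresh world 1, 0R1]
3. ~p1 | []p2, 1   [&-rule on 2]
4. ~[]~(p1 -> ~p3), 1   [&-rule on 2]
5. []p2, 1   [|-rule on 3 (branches; this branch)]
6. p1 -> ~p3, 2   [~[]-rule on 4: fresh world 2, 1R2]
7. p2, 2   [[]-rule on 5 via 1R2]
8. ~p3, 2   [->-rule on 6 (branches; this branch)]
Accessibility: 0R1, 1R2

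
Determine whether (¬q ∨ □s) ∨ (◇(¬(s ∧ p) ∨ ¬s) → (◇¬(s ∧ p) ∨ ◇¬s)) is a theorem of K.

Tableau for the negation ¬((¬q ∨ □s) ∨ (◇(¬(s ∧ p) ∨ ¬s) → (◇¬(s ∧ p) ∨ ◇¬s))):
1. ¬((¬q ∨ □s) ∨ (◇(¬(s ∧ p) ∨ ¬s) → (◇¬(s ∧ p) ∨ ◇¬s))), u
2. ¬(¬q ∨ □s), u
3. ¬(◇(¬(s ∧ p) ∨ ¬s) → (◇¬(s ∧ p) ∨ ◇¬s)), u
4. q, u
5. ¬□s, u
6. ◇(¬(s ∧ p) ∨ ¬s), u
7. ¬(◇¬(s ∧ p) ∨ ◇¬s), u
8. ¬◇¬(s ∧ p), u
9. ¬◇¬s, u
10. ¬s, v
11. s ∧ p, v
12. s, v
13. p, v
Accessibility: uRv
Branch closes: s and ¬s both at v.
Every branch of the negation's tableau closes; the branch above is one of them.

Yes, valid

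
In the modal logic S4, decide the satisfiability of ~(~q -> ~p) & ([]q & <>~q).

Unsatisfiable

1. ~(~q -> ~p) & ([]q & <>~q), 0
2. ~(~q -> ~p), 0   [&-rule on 1]
3. []q & <>~q, 0   [&-rule on 1]
4. ~q, 0   [~->-rule on 2]
5. p, 0   [~->-rule on 2]
6. []q, 0   [&-rule on 3]
7. <>~q, 0   [&-rule on 3]
8. q, 0   [[]-rule on 6 via 0R0]
Accessibility: 0R0
Branch closes: q and ~q both at 0.
(One branch shown.) All branches close.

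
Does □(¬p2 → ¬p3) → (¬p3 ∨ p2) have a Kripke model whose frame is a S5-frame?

Satisfiable (open branch found)

1. □(¬p2 → ¬p3) → (¬p3 ∨ p2), u
2. ¬p3 ∨ p2, u
3. p2, u
Accessibility: uRu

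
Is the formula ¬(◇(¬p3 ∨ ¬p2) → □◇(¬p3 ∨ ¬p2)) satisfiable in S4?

Satisfiable (open branch found)

1. ¬(◇(¬p3 ∨ ¬p2) → □◇(¬p3 ∨ ¬p2)), 0
2. ◇(¬p3 ∨ ¬p2), 0   [¬→-rule on 1]
3. ¬□◇(¬p3 ∨ ¬p2), 0   [¬→-rule on 1]
4. ¬p3 ∨ ¬p2, 1   [◇-rule on 2: fresh world 1, 0R1]
5. ¬p2, 1   [∨-rule on 4 (branches; this branch)]
6. ¬◇(¬p3 ∨ ¬p2), 2   [¬□-rule on 3: fresh world 2, 0R2]
7. ¬(¬p3 ∨ ¬p2), 2   [¬◇-rule on 6 via 2R2]
8. p3, 2   [¬∨-rule on 7]
9. p2, 2   [¬∨-rule on 7]
Accessibility: 0R0, 0R1, 0R2, 1R1, 2R2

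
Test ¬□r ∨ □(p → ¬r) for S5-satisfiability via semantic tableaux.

Satisfiable

1. ¬□r ∨ □(p → ¬r), 0
2. □(p → ¬r), 0
3. p → ¬r, 0
4. ¬r, 0
Accessibility: 0R0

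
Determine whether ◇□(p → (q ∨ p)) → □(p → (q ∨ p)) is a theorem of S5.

Tableau for the negation ¬(◇□(p → (q ∨ p)) → □(p → (q ∨ p))):
1. ¬(◇□(p → (q ∨ p)) → □(p → (q ∨ p))), w0
2. ◇□(p → (q ∨ p)), w0
3. ¬□(p → (q ∨ p)), w0
4. □(p → (q ∨ p)), w1
5. p → (q ∨ p), w0
6. p → (q ∨ p), w1
7. q ∨ p, w0
8. q ∨ p, w1
9. p, w0
10. p, w1
11. ¬(p → (q ∨ p)), w2
12. p, w2
13. ¬(q ∨ p), w2
14. ¬q, w2
15. ¬p, w2
Accessibility: w0Rw0, w0Rw1, w0Rw2, w1Rw0, w1Rw1, w1Rw2, w2Rw0, w2Rw1, w2Rw2
Branch closes: p and ¬p both at w2.
All branches of the negation close; one closing branch shown above.

Yes, valid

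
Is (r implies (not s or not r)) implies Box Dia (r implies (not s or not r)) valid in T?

Tableau for the negation not ((r implies (not s or not r)) implies Box Dia (r implies (not s or not r))):
1. not ((r implies (not s or not r)) implies Box Dia (r implies (not s or not r))), u
2. r implies (not s or not r), u
3. not Box Dia (r implies (not s or not r)), u
4. not s or not r, u
5. not r, u
6. not Dia (r implies (not s or not r)), v
7. not (r implies (not s or not r)), v
8. r, v
9. not (not s or not r), v
10. s, v
Accessibility: uRu, uRv, vRv
The negation has an open branch (countermodel exists).

Invalid (countermodel exists)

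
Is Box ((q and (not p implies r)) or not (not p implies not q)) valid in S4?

Invalid (countermodel exists)

Tableau for the negation not Box ((q and (not p implies r)) or not (not p implies not q)):
1. not Box ((q and (not p implies r)) or not (not p implies not q)), w0
2. not ((q and (not p implies r)) or not (not p implies not q)), w1
3. not (q and (not p implies r)), w1
4. not p implies not q, w1
5. not (not p implies r), w1
6. not p, w1
7. not r, w1
8. not q, w1
Accessibility: w0Rw0, w0Rw1, w1Rw1
The negation has an open branch (countermodel exists).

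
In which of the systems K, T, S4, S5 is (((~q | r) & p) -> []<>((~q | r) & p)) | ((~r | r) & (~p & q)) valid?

S4-tableau for the negation ~((((~q | r) & p) -> []<>((~q | r) & p)) | ((~r | r) & (~p & q))):
1. ~((((~q | r) & p) -> []<>((~q | r) & p)) | ((~r | r) & (~p & q))), w0
2. ~(((~q | r) & p) -> []<>((~q | r) & p)), w0
3. ~((~r | r) & (~p & q)), w0
4. (~q | r) & p, w0
5. ~[]<>((~q | r) & p), w0
6. ~q | r, w0
7. p, w0
8. ~(~p & q), w0
9. r, w0
10. ~q, w0
11. ~<>((~q | r) & p), w1
12. ~((~q | r) & p), w1
13. ~p, w1
Accessibility: w0Rw0, w0Rw1, w1Rw1
Complete open branch: countermodel on an S4-frame, so not valid in S4, nor in K, T (the same frame is also a K-frame and a T-frame).
S5-tableau for the negation ~((((~q | r) & p) -> []<>((~q | r) & p)) | ((~r | r) & (~p & q))):
1. ~((((~q | r) & p) -> []<>((~q | r) & p)) | ((~r | r) & (~p & q))), w0
2. ~(((~q | r) & p) -> []<>((~q | r) & p)), w0
3. ~((~r | r) & (~p & q)), w0
4. (~q | r) & p, w0
5. ~[]<>((~q | r) & p), w0
6. ~q | r, w0
7. p, w0
8. ~(~p & q), w0
9. r, w0
10. ~q, w0
11. ~<>((~q | r) & p), w1
12. ~((~q | r) & p), w0
13. ~((~q | r) & p), w1
14. ~(~q | r), w0
15. q, w0
16. ~r, w0
Accessibility: w0Rw0, w0Rw1, w1Rw0, w1Rw1
Branch closes: q and ~q both at w0.
Every branch closes (one shown): valid in S5.

S5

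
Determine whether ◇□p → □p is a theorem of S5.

Tableau for the negation ¬(◇□p → □p):
1. ¬(◇□p → □p), w0
2. ◇□p, w0
3. ¬□p, w0
4. □p, w1
5. p, w0
6. p, w1
7. ¬p, w2
8. p, w2
Accessibility: w0Rw0, w0Rw1, w0Rw2, w1Rw0, w1Rw1, w1Rw2, w2Rw0, w2Rw1, w2Rw2
Branch closes: p and ¬p both at w2.
Every branch of the negation's tableau closes; the branch above is one of them.

Valid in S5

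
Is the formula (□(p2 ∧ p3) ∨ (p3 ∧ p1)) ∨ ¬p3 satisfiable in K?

Satisfiable

1. (□(p2 ∧ p3) ∨ (p3 ∧ p1)) ∨ ¬p3, w0
2. ¬p3, w0   [∨-rule on 1 (branches; this branch)]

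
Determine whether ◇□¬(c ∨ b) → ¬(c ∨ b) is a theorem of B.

Yes, valid

Tableau for the negation ¬(◇□¬(c ∨ b) → ¬(c ∨ b)):
1. ¬(◇□¬(c ∨ b) → ¬(c ∨ b)), 0
2. ◇□¬(c ∨ b), 0   [¬→-rule on 1]
3. c ∨ b, 0   [¬→-rule on 1]
4. b, 0   [∨-rule on 3 (branches; this branch)]
5. □¬(c ∨ b), 1   [◇-rule on 2: fresh world 1, 0R1]
6. ¬(c ∨ b), 0   [□-rule on 5 via 1R0]
7. ¬c, 0   [¬∨-rule on 6]
8. ¬b, 0   [¬∨-rule on 6]
Accessibility: 0R0, 0R1, 1R0, 1R1
Branch closes: b and ¬b both at 0.
All branches of the negation close; one closing branch shown above.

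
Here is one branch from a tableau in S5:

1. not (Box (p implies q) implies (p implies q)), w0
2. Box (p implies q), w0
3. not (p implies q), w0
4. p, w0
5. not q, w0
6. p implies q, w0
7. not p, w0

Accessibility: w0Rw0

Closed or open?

Both p and not p appear at w0.

Yes, closed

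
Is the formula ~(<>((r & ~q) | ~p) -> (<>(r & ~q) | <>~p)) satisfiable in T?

1. ~(<>((r & ~q) | ~p) -> (<>(r & ~q) | <>~p)), u
2. <>((r & ~q) | ~p), u
3. ~(<>(r & ~q) | <>~p), u
4. ~<>(r & ~q), u
5. ~<>~p, u
6. ~(r & ~q), u
7. p, u
8. q, u
9. (r & ~q) | ~p, v
10. ~(r & ~q), v
11. p, v
12. r & ~q, v
13. r, v
14. ~q, v
15. q, v
Accessibility: uRu, uRv, vRv
Branch closes: q and ~q both at v.
Every branch closes; the branch above is one of them.

Unsatisfiable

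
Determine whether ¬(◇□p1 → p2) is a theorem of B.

No, not valid

Tableau for the negation ◇□p1 → p2:
1. ◇□p1 → p2, u
2. p2, u
Accessibility: uRu
The negation has an open branch (countermodel exists).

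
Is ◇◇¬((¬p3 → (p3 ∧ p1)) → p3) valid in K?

Invalid (countermodel exists)

Tableau for the negation ¬◇◇¬((¬p3 → (p3 ∧ p1)) → p3):
1. ¬◇◇¬((¬p3 → (p3 ∧ p1)) → p3), 0
The negation has an open branch (countermodel exists).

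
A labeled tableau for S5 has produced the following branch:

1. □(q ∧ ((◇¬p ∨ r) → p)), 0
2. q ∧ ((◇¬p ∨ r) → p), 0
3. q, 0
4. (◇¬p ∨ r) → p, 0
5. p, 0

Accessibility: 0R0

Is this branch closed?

There is no literal clash: for every atom and world, at most one sign appears.

Not closed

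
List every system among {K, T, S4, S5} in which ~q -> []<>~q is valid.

S5

S5-tableau for the negation ~(~q -> []<>~q):
1. ~(~q -> []<>~q), 0
2. ~q, 0   [~->-rule on 1]
3. ~[]<>~q, 0   [~->-rule on 1]
4. ~<>~q, 1   [~[]-rule on 3: fresh world 1, 0R1]
5. q, 0   [~<>-rule on 4 via 1R0]
Accessibility: 0R0, 0R1, 1R0, 1R1
Branch closes: q and ~q both at 0.
Every branch closes (one shown): valid in S5.
S4-tableau for the negation ~(~q -> []<>~q):
1. ~(~q -> []<>~q), 0
2. ~q, 0   [~->-rule on 1]
3. ~[]<>~q, 0   [~->-rule on 1]
4. ~<>~q, 1   [~[]-rule on 3: fresh world 1, 0R1]
5. q, 1   [~<>-rule on 4 via 1R1]
Accessibility: 0R0, 0R1, 1R1
Complete open branch: countermodel on an S4-frame, so not valid in S4, nor in K, T (the same frame is also a K-frame and a T-frame).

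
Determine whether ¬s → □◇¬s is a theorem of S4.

No, not valid

Tableau for the negation ¬(¬s → □◇¬s):
1. ¬(¬s → □◇¬s), w0
2. ¬s, w0
3. ¬□◇¬s, w0
4. ¬◇¬s, w1
5. s, w1
Accessibility: w0Rw0, w0Rw1, w1Rw1
The negation has an open branch (countermodel exists).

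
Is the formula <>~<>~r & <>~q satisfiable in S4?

Yes, satisfiable

1. <>~<>~r & <>~q, 0
2. <>~<>~r, 0   [&-rule on 1]
3. <>~q, 0   [&-rule on 1]
4. ~<>~r, 1   [<>-rule on 2: fresh world 1, 0R1]
5. r, 1   [~<>-rule on 4 via 1R1]
6. ~q, 2   [<>-rule on 3: fresh world 2, 0R2]
Accessibility: 0R0, 0R1, 0R2, 1R1, 2R2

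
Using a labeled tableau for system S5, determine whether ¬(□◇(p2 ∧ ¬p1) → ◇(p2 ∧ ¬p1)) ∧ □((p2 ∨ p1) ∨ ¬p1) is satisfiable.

Unsatisfiable (every branch closes)

1. ¬(□◇(p2 ∧ ¬p1) → ◇(p2 ∧ ¬p1)) ∧ □((p2 ∨ p1) ∨ ¬p1), 0
2. ¬(□◇(p2 ∧ ¬p1) → ◇(p2 ∧ ¬p1)), 0
3. □((p2 ∨ p1) ∨ ¬p1), 0
4. □◇(p2 ∧ ¬p1), 0
5. ¬◇(p2 ∧ ¬p1), 0
6. (p2 ∨ p1) ∨ ¬p1, 0
7. ◇(p2 ∧ ¬p1), 0
8. ¬(p2 ∧ ¬p1), 0
9. p2 ∨ p1, 0
10. p1, 0
11. p2 ∧ ¬p1, 1
12. p2, 1
13. ¬p1, 1
14. (p2 ∨ p1) ∨ ¬p1, 1
15. ◇(p2 ∧ ¬p1), 1
16. ¬(p2 ∧ ¬p1), 1
17. p1, 1
Accessibility: 0R0, 0R1, 1R0, 1R1
Branch closes: p1 and ¬p1 both at 1.
Every branch closes; the branch above is one of them.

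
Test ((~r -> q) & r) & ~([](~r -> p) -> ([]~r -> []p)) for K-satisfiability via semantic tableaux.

Unsatisfiable (every branch closes)

1. ((~r -> q) & r) & ~([](~r -> p) -> ([]~r -> []p)), u
2. (~r -> q) & r, u
3. ~([](~r -> p) -> ([]~r -> []p)), u
4. ~r -> q, u
5. r, u
6. [](~r -> p), u
7. ~([]~r -> []p), u
8. []~r, u
9. ~[]p, u
10. q, u
11. ~p, v
12. ~r -> p, v
13. ~r, v
14. p, v
Accessibility: uRv
Branch closes: p and ~p both at v.
(One branch shown.) All branches close.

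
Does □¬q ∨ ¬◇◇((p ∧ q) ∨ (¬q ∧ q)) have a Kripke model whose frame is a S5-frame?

1. □¬q ∨ ¬◇◇((p ∧ q) ∨ (¬q ∧ q)), u
2. ¬◇◇((p ∧ q) ∨ (¬q ∧ q)), u
3. ¬◇((p ∧ q) ∨ (¬q ∧ q)), u
4. ¬((p ∧ q) ∨ (¬q ∧ q)), u
5. ¬(p ∧ q), u
6. ¬(¬q ∧ q), u
7. ¬q, u
Accessibility: uRu

Satisfiable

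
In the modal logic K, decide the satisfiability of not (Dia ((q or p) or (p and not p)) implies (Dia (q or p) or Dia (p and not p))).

1. not (Dia ((q or p) or (p and not p)) implies (Dia (q or p) or Dia (p and not p))), w0
2. Dia ((q or p) or (p and not p)), w0   [neg-implies-rule on 1]
3. not (Dia (q or p) or Dia (p and not p)), w0   [neg-implies-rule on 1]
4. not Dia (q or p), w0   [neg-or-rule on 3]
5. not Dia (p and not p), w0   [neg-or-rule on 3]
6. (q or p) or (p and not p), w1   [Dia-rule on 2: fresh world w1, w0Rw1]
7. not (q or p), w1   [neg-Dia-rule on 4 via w0Rw1]
8. not q, w1   [neg-or-rule on 7]
9. not p, w1   [neg-or-rule on 7]
10. not (p and not p), w1   [neg-Dia-rule on 5 via w0Rw1]
11. q or p, w1   [or-rule on 6 (branches; this branch)]
12. p, w1   [or-rule on 11 (branches; this branch)]
Accessibility: w0Rw1
Branch closes: p and not p both at w1.
Every branch closes; the branch above is one of them.

No, unsatisfiable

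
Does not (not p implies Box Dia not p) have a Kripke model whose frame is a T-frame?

1. not (not p implies Box Dia not p), w0
2. not p, w0   [neg-implies-rule on 1]
3. not Box Dia not p, w0   [neg-implies-rule on 1]
4. not Dia not p, w1   [neg-Box-rule on 3: fresh world w1, w0Rw1]
5. p, w1   [neg-Dia-rule on 4 via w1Rw1]
Accessibility: w0Rw0, w0Rw1, w1Rw1

Satisfiable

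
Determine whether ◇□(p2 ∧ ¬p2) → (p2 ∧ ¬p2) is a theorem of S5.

Valid

Tableau for the negation ¬(◇□(p2 ∧ ¬p2) → (p2 ∧ ¬p2)):
1. ¬(◇□(p2 ∧ ¬p2) → (p2 ∧ ¬p2)), 0
2. ◇□(p2 ∧ ¬p2), 0
3. ¬(p2 ∧ ¬p2), 0
4. p2, 0
5. □(p2 ∧ ¬p2), 1
6. p2 ∧ ¬p2, 0
7. ¬p2, 0
Accessibility: 0R0, 0R1, 1R0, 1R1
Branch closes: p2 and ¬p2 both at 0.
Every branch of the negation's tableau closes; the branch above is one of them.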